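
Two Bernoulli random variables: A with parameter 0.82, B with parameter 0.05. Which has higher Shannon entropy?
A

For binary distributions, entropy is maximized at p=0.5 and decreases as p moves toward 0 or 1.

H(A) = H(0.82) = 0.6801 bits
H(B) = H(0.05) = 0.2864 bits

Distribution A (p=0.82) is closer to uniform (p=0.5), so it has higher entropy.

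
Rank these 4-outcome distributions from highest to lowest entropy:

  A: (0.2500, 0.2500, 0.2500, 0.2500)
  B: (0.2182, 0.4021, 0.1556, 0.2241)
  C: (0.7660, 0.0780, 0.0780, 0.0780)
A > B > C

Key insight: Entropy is maximized by uniform distributions and minimized by concentrated distributions.

- Uniform distributions have maximum entropy log₂(4) = 2.0000 bits
- The more "peaked" or concentrated a distribution, the lower its entropy

Entropies:
  H(A) = 2.0000 bits
  H(B) = 1.9090 bits
  H(C) = 1.1558 bits

Ranking: A > B > C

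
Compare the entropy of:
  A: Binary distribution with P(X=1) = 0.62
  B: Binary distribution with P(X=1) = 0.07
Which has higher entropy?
A

For binary distributions, entropy is maximized at p=0.5 and decreases as p moves toward 0 or 1.

H(A) = H(0.62) = 0.9580 bits
H(B) = H(0.07) = 0.3659 bits

Distribution A (p=0.62) is closer to uniform (p=0.5), so it has higher entropy.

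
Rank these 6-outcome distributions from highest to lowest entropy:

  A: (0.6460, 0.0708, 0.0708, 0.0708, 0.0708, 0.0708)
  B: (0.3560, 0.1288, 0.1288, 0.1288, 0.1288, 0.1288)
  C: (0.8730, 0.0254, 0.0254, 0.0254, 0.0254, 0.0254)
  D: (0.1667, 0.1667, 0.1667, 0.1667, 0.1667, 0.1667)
D > B > A > C

Key insight: Entropy is maximized by uniform distributions and minimized by concentrated distributions.

Entropies:
  H(A) = 1.7596 bits
  H(B) = 2.4346 bits
  H(C) = 0.8440 bits
  H(D) = 2.5850 bits

Ranking: D > B > A > C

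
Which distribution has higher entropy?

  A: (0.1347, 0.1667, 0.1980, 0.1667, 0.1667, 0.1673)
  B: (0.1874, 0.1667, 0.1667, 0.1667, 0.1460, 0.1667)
B

Both distributions are close to uniform, making this a harder comparison.

H(A) = 2.5762 bits
H(B) = 2.5812 bits

The distribution closer to uniform has higher entropy.
Answer: B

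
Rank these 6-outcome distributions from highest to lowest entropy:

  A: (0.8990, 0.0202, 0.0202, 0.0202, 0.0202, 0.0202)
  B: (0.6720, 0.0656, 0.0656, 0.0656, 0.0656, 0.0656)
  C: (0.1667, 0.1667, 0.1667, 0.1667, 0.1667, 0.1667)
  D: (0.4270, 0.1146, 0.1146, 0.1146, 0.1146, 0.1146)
C > D > B > A

Key insight: Entropy is maximized by uniform distributions and minimized by concentrated distributions.

Entropies:
  H(A) = 0.7067 bits
  H(B) = 1.6745 bits
  H(C) = 2.5850 bits
  H(D) = 2.3150 bits

Ranking: C > D > B > A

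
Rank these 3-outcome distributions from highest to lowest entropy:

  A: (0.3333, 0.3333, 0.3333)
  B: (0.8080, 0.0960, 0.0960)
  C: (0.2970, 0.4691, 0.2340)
A > C > B

Key insight: Entropy is maximized by uniform distributions and minimized by concentrated distributions.

- Uniform distributions have maximum entropy log₂(3) = 1.5850 bits
- The more "peaked" or concentrated a distribution, the lower its entropy

Entropies:
  H(A) = 1.5850 bits
  H(B) = 0.8976 bits
  H(C) = 1.5228 bits

Ranking: A > C > B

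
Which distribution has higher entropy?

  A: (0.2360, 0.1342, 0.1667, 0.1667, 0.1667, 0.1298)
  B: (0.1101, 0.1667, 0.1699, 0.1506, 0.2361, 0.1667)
A

Both distributions are close to uniform, making this a harder comparison.

H(A) = 2.5553 bits
H(B) = 2.5496 bits

The distribution closer to uniform has higher entropy.
Answer: A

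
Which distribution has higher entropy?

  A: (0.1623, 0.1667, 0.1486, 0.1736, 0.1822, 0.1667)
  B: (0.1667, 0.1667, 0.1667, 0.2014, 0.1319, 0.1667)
A

Both distributions are close to uniform, making this a harder comparison.

H(A) = 2.5822 bits
H(B) = 2.5744 bits

The distribution closer to uniform has higher entropy.
Answer: A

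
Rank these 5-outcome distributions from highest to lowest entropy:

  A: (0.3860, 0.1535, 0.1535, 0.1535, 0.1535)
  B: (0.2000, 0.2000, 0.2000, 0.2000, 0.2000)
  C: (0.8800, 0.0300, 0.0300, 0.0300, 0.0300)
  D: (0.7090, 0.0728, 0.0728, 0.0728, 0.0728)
B > A > D > C

Key insight: Entropy is maximized by uniform distributions and minimized by concentrated distributions.

Entropies:
  H(A) = 2.1902 bits
  H(B) = 2.3219 bits
  H(C) = 0.7694 bits
  H(D) = 1.4520 bits

Ranking: B > A > D > C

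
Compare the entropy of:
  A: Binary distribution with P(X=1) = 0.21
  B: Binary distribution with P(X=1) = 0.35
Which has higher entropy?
B

For binary distributions, entropy is maximized at p=0.5 and decreases as p moves toward 0 or 1.

H(A) = H(0.21) = 0.7415 bits
H(B) = H(0.35) = 0.9341 bits

Distribution B (p=0.35) is closer to uniform (p=0.5), so it has higher entropy.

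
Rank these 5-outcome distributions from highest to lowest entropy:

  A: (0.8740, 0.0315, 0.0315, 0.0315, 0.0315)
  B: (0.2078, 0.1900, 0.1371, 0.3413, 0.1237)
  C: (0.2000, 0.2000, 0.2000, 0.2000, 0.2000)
C > B > A

Key insight: Entropy is maximized by uniform distributions and minimized by concentrated distributions.

- Uniform distributions have maximum entropy log₂(5) = 2.3219 bits
- The more "peaked" or concentrated a distribution, the lower its entropy

Entropies:
  H(A) = 0.7984 bits
  H(B) = 2.2217 bits
  H(C) = 2.3219 bits

Ranking: C > B > A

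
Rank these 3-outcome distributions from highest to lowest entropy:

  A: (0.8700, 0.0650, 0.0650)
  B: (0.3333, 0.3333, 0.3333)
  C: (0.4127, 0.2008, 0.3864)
B > C > A

Key insight: Entropy is maximized by uniform distributions and minimized by concentrated distributions.

- Uniform distributions have maximum entropy log₂(3) = 1.5850 bits
- The more "peaked" or concentrated a distribution, the lower its entropy

Entropies:
  H(A) = 0.6874 bits
  H(B) = 1.5850 bits
  H(C) = 1.5221 bits

Ranking: B > C > A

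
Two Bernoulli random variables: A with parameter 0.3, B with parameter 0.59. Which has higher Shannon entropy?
B

For binary distributions, entropy is maximized at p=0.5 and decreases as p moves toward 0 or 1.

H(A) = H(0.3) = 0.8813 bits
H(B) = H(0.59) = 0.9765 bits

Distribution B (p=0.59) is closer to uniform (p=0.5), so it has higher entropy.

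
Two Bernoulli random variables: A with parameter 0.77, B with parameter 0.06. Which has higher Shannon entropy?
A

For binary distributions, entropy is maximized at p=0.5 and decreases as p moves toward 0 or 1.

H(A) = H(0.77) = 0.7780 bits
H(B) = H(0.06) = 0.3274 bits

Distribution A (p=0.77) is closer to uniform (p=0.5), so it has higher entropy.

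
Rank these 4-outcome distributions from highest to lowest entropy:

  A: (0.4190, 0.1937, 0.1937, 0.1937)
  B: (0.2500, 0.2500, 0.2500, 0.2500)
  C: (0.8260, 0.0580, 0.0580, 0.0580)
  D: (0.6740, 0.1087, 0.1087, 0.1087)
B > A > D > C

Key insight: Entropy is maximized by uniform distributions and minimized by concentrated distributions.

Entropies:
  H(A) = 1.9018 bits
  H(B) = 2.0000 bits
  H(C) = 0.9426 bits
  H(D) = 1.4275 bits

Ranking: B > A > D > C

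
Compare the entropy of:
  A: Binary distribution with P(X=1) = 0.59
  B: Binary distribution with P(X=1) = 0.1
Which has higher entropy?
A

For binary distributions, entropy is maximized at p=0.5 and decreases as p moves toward 0 or 1.

H(A) = H(0.59) = 0.9765 bits
H(B) = H(0.1) = 0.4690 bits

Distribution A (p=0.59) is closer to uniform (p=0.5), so it has higher entropy.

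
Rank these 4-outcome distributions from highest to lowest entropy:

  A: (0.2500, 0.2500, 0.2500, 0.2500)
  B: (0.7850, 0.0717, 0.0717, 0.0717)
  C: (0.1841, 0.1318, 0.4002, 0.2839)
A > C > B

Key insight: Entropy is maximized by uniform distributions and minimized by concentrated distributions.

- Uniform distributions have maximum entropy log₂(4) = 2.0000 bits
- The more "peaked" or concentrated a distribution, the lower its entropy

Entropies:
  H(A) = 2.0000 bits
  H(B) = 1.0917 bits
  H(C) = 1.8793 bits

Ranking: A > C > B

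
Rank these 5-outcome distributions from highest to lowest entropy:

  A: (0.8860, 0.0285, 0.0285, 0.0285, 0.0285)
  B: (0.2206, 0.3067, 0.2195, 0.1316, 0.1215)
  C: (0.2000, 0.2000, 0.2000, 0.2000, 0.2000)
C > B > A

Key insight: Entropy is maximized by uniform distributions and minimized by concentrated distributions.

- Uniform distributions have maximum entropy log₂(5) = 2.3219 bits
- The more "peaked" or concentrated a distribution, the lower its entropy

Entropies:
  H(A) = 0.7399 bits
  H(B) = 2.2388 bits
  H(C) = 2.3219 bits

Ranking: C > B > A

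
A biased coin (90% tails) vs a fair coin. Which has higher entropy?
Fair coin

The fair coin is uniform (p=0.5), maximizing binary entropy at 1 bit. The biased coin has H(0.90) ≈ 0.469 bits — its outcome is more predictable, so its entropy is lower.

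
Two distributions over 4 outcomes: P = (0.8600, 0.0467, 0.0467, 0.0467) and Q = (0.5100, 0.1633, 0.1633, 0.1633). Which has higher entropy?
Q

P is highly concentrated on one outcome (86%), making it nearly deterministic. Q spreads its mass more evenly (max 51%). The more spread-out distribution has higher entropy: H(P) ≈ 0.806 bits, H(Q) ≈ 1.776 bits.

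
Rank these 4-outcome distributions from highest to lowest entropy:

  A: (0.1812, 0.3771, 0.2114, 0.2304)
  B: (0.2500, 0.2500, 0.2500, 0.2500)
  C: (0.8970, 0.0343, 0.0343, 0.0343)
B > A > C

Key insight: Entropy is maximized by uniform distributions and minimized by concentrated distributions.

- Uniform distributions have maximum entropy log₂(4) = 2.0000 bits
- The more "peaked" or concentrated a distribution, the lower its entropy

Entropies:
  H(A) = 1.9390 bits
  H(B) = 2.0000 bits
  H(C) = 0.6417 bits

Ranking: B > A > C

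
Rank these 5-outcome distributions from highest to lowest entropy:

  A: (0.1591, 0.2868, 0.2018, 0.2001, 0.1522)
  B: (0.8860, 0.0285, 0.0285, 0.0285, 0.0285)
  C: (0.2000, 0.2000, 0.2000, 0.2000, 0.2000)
C > A > B

Key insight: Entropy is maximized by uniform distributions and minimized by concentrated distributions.

- Uniform distributions have maximum entropy log₂(5) = 2.3219 bits
- The more "peaked" or concentrated a distribution, the lower its entropy

Entropies:
  H(A) = 2.2825 bits
  H(B) = 0.7399 bits
  H(C) = 2.3219 bits

Ranking: C > A > B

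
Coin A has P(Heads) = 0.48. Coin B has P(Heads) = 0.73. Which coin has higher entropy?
A

For binary distributions, entropy is maximized at p=0.5 and decreases as p moves toward 0 or 1.

H(A) = H(0.48) = 0.9988 bits
H(B) = H(0.73) = 0.8415 bits

Distribution A (p=0.48) is closer to uniform (p=0.5), so it has higher entropy.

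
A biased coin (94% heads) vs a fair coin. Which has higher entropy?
Fair coin

The fair coin is uniform (p=0.5), maximizing binary entropy at 1 bit. The biased coin has H(0.94) ≈ 0.327 bits — its outcome is more predictable, so its entropy is lower.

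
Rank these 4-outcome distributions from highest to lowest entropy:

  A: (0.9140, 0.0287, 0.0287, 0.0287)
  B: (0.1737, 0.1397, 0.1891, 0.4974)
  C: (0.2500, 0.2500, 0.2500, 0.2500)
C > B > A

Key insight: Entropy is maximized by uniform distributions and minimized by concentrated distributions.

- Uniform distributions have maximum entropy log₂(4) = 2.0000 bits
- The more "peaked" or concentrated a distribution, the lower its entropy

Entropies:
  H(A) = 0.5593 bits
  H(B) = 1.7909 bits
  H(C) = 2.0000 bits

Ranking: C > B > A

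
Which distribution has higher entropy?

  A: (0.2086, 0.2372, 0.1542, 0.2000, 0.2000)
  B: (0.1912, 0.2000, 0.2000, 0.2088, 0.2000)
B

Both distributions are close to uniform, making this a harder comparison.

H(A) = 2.3088 bits
H(B) = 2.3214 bits

The distribution closer to uniform has higher entropy.
Answer: B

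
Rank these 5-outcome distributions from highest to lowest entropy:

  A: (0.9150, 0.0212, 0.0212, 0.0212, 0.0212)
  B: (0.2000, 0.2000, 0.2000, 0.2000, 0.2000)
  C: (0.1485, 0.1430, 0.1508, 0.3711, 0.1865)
B > C > A

Key insight: Entropy is maximized by uniform distributions and minimized by concentrated distributions.

- Uniform distributions have maximum entropy log₂(5) = 2.3219 bits
- The more "peaked" or concentrated a distribution, the lower its entropy

Entropies:
  H(A) = 0.5896 bits
  H(B) = 2.3219 bits
  H(C) = 2.2041 bits

Ranking: B > C > A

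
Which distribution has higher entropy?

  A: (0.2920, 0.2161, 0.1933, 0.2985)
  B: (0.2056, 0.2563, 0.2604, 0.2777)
B

Both distributions are close to uniform, making this a harder comparison.

H(A) = 1.9752 bits
H(B) = 1.9914 bits

The distribution closer to uniform has higher entropy.
Answer: B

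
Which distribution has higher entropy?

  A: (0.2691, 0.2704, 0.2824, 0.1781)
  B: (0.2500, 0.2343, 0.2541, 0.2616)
B

Both distributions are close to uniform, making this a harder comparison.

H(A) = 1.9783 bits
H(B) = 1.9988 bits

The distribution closer to uniform has higher entropy.
Answer: B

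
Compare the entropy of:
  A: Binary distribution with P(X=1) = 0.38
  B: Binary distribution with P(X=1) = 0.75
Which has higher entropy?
A

For binary distributions, entropy is maximized at p=0.5 and decreases as p moves toward 0 or 1.

H(A) = H(0.38) = 0.9580 bits
H(B) = H(0.75) = 0.8113 bits

Distribution A (p=0.38) is closer to uniform (p=0.5), so it has higher entropy.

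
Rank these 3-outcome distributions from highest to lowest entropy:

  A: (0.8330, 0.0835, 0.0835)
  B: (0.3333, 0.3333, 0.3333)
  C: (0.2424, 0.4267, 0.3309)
B > C > A

Key insight: Entropy is maximized by uniform distributions and minimized by concentrated distributions.

- Uniform distributions have maximum entropy log₂(3) = 1.5850 bits
- The more "peaked" or concentrated a distribution, the lower its entropy

Entropies:
  H(A) = 0.8178 bits
  H(B) = 1.5850 bits
  H(C) = 1.5479 bits

Ranking: B > C > A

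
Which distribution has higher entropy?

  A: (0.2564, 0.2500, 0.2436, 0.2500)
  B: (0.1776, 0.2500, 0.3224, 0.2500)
A

Both distributions are close to uniform, making this a harder comparison.

H(A) = 1.9998 bits
H(B) = 1.9693 bits

The distribution closer to uniform has higher entropy.
Answer: A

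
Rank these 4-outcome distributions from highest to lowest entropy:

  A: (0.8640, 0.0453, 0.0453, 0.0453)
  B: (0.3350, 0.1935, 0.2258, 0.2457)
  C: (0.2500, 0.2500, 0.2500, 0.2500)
C > B > A

Key insight: Entropy is maximized by uniform distributions and minimized by concentrated distributions.

- Uniform distributions have maximum entropy log₂(4) = 2.0000 bits
- The more "peaked" or concentrated a distribution, the lower its entropy

Entropies:
  H(A) = 0.7892 bits
  H(B) = 1.9694 bits
  H(C) = 2.0000 bits

Ranking: C > B > A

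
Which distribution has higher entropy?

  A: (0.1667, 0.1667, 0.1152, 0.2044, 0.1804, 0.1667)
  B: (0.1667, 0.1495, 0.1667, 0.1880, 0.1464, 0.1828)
B

Both distributions are close to uniform, making this a harder comparison.

H(A) = 2.5656 bits
H(B) = 2.5788 bits

The distribution closer to uniform has higher entropy.
Answer: B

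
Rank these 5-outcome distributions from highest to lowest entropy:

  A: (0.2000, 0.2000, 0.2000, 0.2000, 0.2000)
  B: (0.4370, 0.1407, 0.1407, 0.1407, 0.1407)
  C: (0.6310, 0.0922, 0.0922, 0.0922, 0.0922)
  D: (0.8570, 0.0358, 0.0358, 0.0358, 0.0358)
A > B > C > D

Key insight: Entropy is maximized by uniform distributions and minimized by concentrated distributions.

Entropies:
  H(A) = 2.3219 bits
  H(B) = 2.1145 bits
  H(C) = 1.6879 bits
  H(D) = 0.8780 bits

Ranking: A > B > C > D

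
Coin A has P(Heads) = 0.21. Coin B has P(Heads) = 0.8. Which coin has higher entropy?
A

For binary distributions, entropy is maximized at p=0.5 and decreases as p moves toward 0 or 1.

H(A) = H(0.21) = 0.7415 bits
H(B) = H(0.8) = 0.7219 bits

Distribution A (p=0.21) is closer to uniform (p=0.5), so it has higher entropy.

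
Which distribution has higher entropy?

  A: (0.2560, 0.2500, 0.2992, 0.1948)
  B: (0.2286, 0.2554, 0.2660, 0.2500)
B

Both distributions are close to uniform, making this a harder comparison.

H(A) = 1.9838 bits
H(B) = 1.9978 bits

The distribution closer to uniform has higher entropy.
Answer: B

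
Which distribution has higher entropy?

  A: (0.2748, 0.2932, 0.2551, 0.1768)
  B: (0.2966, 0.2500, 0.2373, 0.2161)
B

Both distributions are close to uniform, making this a harder comparison.

H(A) = 1.9759 bits
H(B) = 1.9901 bits

The distribution closer to uniform has higher entropy.
Answer: B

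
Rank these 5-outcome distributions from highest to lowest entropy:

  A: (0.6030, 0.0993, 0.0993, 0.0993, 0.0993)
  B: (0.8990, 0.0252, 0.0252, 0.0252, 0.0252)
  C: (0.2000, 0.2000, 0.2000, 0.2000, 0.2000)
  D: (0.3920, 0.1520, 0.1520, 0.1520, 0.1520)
C > D > A > B

Key insight: Entropy is maximized by uniform distributions and minimized by concentrated distributions.

Entropies:
  H(A) = 1.7632 bits
  H(B) = 0.6742 bits
  H(C) = 2.3219 bits
  H(D) = 2.1821 bits

Ranking: C > D > A > B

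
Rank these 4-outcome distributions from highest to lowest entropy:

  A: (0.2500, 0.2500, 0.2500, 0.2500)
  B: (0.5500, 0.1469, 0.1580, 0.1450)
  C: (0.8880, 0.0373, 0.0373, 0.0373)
A > B > C

Key insight: Entropy is maximized by uniform distributions and minimized by concentrated distributions.

- Uniform distributions have maximum entropy log₂(4) = 2.0000 bits
- The more "peaked" or concentrated a distribution, the lower its entropy

Entropies:
  H(A) = 2.0000 bits
  H(B) = 1.7056 bits
  H(C) = 0.6834 bits

Ranking: A > B > C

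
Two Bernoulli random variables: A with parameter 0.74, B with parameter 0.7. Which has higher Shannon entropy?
B

For binary distributions, entropy is maximized at p=0.5 and decreases as p moves toward 0 or 1.

H(A) = H(0.74) = 0.8267 bits
H(B) = H(0.7) = 0.8813 bits

Distribution B (p=0.7) is closer to uniform (p=0.5), so it has higher entropy.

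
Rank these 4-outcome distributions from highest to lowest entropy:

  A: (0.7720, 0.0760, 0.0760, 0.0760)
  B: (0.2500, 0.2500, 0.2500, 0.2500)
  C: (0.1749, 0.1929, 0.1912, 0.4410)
B > C > A

Key insight: Entropy is maximized by uniform distributions and minimized by concentrated distributions.

- Uniform distributions have maximum entropy log₂(4) = 2.0000 bits
- The more "peaked" or concentrated a distribution, the lower its entropy

Entropies:
  H(A) = 1.1359 bits
  H(B) = 2.0000 bits
  H(C) = 1.8751 bits

Ranking: B > C > A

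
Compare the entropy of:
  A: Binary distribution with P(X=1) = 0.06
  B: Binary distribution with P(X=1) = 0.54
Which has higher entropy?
B

For binary distributions, entropy is maximized at p=0.5 and decreases as p moves toward 0 or 1.

H(A) = H(0.06) = 0.3274 bits
H(B) = H(0.54) = 0.9954 bits

Distribution B (p=0.54) is closer to uniform (p=0.5), so it has higher entropy.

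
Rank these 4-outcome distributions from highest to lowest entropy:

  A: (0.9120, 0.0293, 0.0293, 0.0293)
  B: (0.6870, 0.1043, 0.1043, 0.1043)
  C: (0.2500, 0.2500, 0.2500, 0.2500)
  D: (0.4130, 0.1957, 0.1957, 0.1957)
C > D > B > A

Key insight: Entropy is maximized by uniform distributions and minimized by concentrated distributions.

Entropies:
  H(A) = 0.5692 bits
  H(B) = 1.3927 bits
  H(C) = 2.0000 bits
  H(D) = 1.9084 bits

Ranking: C > D > B > A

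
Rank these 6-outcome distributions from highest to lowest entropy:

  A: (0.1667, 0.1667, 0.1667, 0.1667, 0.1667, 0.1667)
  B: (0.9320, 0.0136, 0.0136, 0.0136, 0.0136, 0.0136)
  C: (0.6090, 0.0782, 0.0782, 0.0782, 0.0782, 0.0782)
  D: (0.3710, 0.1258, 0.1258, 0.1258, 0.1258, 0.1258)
A > D > C > B

Key insight: Entropy is maximized by uniform distributions and minimized by concentrated distributions.

Entropies:
  H(A) = 2.5850 bits
  H(B) = 0.5163 bits
  H(C) = 1.8733 bits
  H(D) = 2.4119 bits

Ranking: A > D > C > B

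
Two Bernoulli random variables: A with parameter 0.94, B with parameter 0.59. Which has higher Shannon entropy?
B

For binary distributions, entropy is maximized at p=0.5 and decreases as p moves toward 0 or 1.

H(A) = H(0.94) = 0.3274 bits
H(B) = H(0.59) = 0.9765 bits

Distribution B (p=0.59) is closer to uniform (p=0.5), so it has higher entropy.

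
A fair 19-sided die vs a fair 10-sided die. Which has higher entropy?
19-sided die

Both are uniform distributions; for uniform over n outcomes, H = log₂(n). H(19-sided) = log₂(19) = 4.248 bits and H(10-sided) = log₂(10) = 3.322 bits. More outcomes in a uniform distribution means higher entropy.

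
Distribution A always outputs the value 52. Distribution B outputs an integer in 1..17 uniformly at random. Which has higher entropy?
B

A is deterministic, so H(A) = 0. B is uniform over 17 outcomes, so H(B) = log₂(17) = 4.087 bits. Any distribution with genuine randomness has higher entropy than a deterministic one.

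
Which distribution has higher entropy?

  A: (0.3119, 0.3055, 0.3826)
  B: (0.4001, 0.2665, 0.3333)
A

Both distributions are close to uniform, making this a harder comparison.

H(A) = 1.5772 bits
H(B) = 1.5655 bits

The distribution closer to uniform has higher entropy.
Answer: A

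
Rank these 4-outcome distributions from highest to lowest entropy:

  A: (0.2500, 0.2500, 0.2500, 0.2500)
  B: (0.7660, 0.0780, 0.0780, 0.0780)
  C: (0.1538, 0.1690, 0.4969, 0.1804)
A > C > B

Key insight: Entropy is maximized by uniform distributions and minimized by concentrated distributions.

- Uniform distributions have maximum entropy log₂(4) = 2.0000 bits
- The more "peaked" or concentrated a distribution, the lower its entropy

Entropies:
  H(A) = 2.0000 bits
  H(B) = 1.1558 bits
  H(C) = 1.7959 bits

Ranking: A > C > B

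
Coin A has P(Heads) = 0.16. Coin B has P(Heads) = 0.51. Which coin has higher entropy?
B

For binary distributions, entropy is maximized at p=0.5 and decreases as p moves toward 0 or 1.

H(A) = H(0.16) = 0.6343 bits
H(B) = H(0.51) = 0.9997 bits

Distribution B (p=0.51) is closer to uniform (p=0.5), so it has higher entropy.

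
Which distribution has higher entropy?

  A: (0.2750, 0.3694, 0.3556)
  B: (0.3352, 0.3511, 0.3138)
B

Both distributions are close to uniform, making this a harder comparison.

H(A) = 1.5733 bits
H(B) = 1.5834 bits

The distribution closer to uniform has higher entropy.
Answer: B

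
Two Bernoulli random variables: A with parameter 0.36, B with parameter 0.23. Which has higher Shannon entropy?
A

For binary distributions, entropy is maximized at p=0.5 and decreases as p moves toward 0 or 1.

H(A) = H(0.36) = 0.9427 bits
H(B) = H(0.23) = 0.7780 bits

Distribution A (p=0.36) is closer to uniform (p=0.5), so it has higher entropy.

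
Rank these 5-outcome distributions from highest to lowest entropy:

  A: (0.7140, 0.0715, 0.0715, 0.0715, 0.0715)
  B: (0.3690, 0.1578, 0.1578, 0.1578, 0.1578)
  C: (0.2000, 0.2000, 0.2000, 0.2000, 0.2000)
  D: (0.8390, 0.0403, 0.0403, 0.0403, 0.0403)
C > B > A > D

Key insight: Entropy is maximized by uniform distributions and minimized by concentrated distributions.

Entropies:
  H(A) = 1.4355 bits
  H(B) = 2.2119 bits
  H(C) = 2.3219 bits
  H(D) = 0.9587 bits

Ranking: C > B > A > D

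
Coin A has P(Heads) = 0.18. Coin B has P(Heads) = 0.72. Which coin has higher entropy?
B

For binary distributions, entropy is maximized at p=0.5 and decreases as p moves toward 0 or 1.

H(A) = H(0.18) = 0.6801 bits
H(B) = H(0.72) = 0.8555 bits

Distribution B (p=0.72) is closer to uniform (p=0.5), so it has higher entropy.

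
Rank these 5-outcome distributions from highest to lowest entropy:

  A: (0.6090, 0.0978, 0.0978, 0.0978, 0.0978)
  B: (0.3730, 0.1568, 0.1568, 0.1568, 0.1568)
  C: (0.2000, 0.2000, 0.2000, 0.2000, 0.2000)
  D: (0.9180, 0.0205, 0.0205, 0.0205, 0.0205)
C > B > A > D

Key insight: Entropy is maximized by uniform distributions and minimized by concentrated distributions.

Entropies:
  H(A) = 1.7474 bits
  H(B) = 2.2069 bits
  H(C) = 2.3219 bits
  H(D) = 0.5732 bits

Ranking: C > B > A > D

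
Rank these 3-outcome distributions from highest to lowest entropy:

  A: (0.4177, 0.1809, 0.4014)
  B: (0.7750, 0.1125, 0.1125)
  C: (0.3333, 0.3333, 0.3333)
C > A > B

Key insight: Entropy is maximized by uniform distributions and minimized by concentrated distributions.

- Uniform distributions have maximum entropy log₂(3) = 1.5850 bits
- The more "peaked" or concentrated a distribution, the lower its entropy

Entropies:
  H(A) = 1.5009 bits
  H(B) = 0.9942 bits
  H(C) = 1.5850 bits

Ranking: C > A > B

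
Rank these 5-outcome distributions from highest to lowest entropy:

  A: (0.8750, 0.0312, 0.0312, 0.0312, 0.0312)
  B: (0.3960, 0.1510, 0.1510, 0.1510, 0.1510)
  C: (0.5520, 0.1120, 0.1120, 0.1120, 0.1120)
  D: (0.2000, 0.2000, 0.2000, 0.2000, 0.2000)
D > B > C > A

Key insight: Entropy is maximized by uniform distributions and minimized by concentrated distributions.

Entropies:
  H(A) = 0.7936 bits
  H(B) = 2.1766 bits
  H(C) = 1.8882 bits
  H(D) = 2.3219 bits

Ranking: D > B > C > A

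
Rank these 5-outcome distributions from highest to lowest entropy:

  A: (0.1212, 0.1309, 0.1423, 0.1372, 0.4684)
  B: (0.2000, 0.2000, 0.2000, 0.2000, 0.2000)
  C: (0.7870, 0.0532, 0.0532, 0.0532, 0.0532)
B > A > C

Key insight: Entropy is maximized by uniform distributions and minimized by concentrated distributions.

- Uniform distributions have maximum entropy log₂(5) = 2.3219 bits
- The more "peaked" or concentrated a distribution, the lower its entropy

Entropies:
  H(A) = 2.0590 bits
  H(B) = 2.3219 bits
  H(C) = 1.1732 bits

Ranking: B > A > C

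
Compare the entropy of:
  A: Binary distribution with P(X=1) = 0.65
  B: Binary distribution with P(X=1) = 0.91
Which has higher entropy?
A

For binary distributions, entropy is maximized at p=0.5 and decreases as p moves toward 0 or 1.

H(A) = H(0.65) = 0.9341 bits
H(B) = H(0.91) = 0.4365 bits

Distribution A (p=0.65) is closer to uniform (p=0.5), so it has higher entropy.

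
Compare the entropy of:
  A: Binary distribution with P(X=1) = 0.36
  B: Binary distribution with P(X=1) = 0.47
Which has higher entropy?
B

For binary distributions, entropy is maximized at p=0.5 and decreases as p moves toward 0 or 1.

H(A) = H(0.36) = 0.9427 bits
H(B) = H(0.47) = 0.9974 bits

Distribution B (p=0.47) is closer to uniform (p=0.5), so it has higher entropy.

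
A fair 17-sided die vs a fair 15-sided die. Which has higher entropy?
17-sided die

Both are uniform distributions; for uniform over n outcomes, H = log₂(n). H(17-sided) = log₂(17) = 4.087 bits and H(15-sided) = log₂(15) = 3.907 bits. More outcomes in a uniform distribution means higher entropy.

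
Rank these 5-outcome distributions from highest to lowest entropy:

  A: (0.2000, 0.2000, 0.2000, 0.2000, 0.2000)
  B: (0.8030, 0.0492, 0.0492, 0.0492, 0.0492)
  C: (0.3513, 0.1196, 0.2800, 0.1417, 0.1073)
A > C > B

Key insight: Entropy is maximized by uniform distributions and minimized by concentrated distributions.

- Uniform distributions have maximum entropy log₂(5) = 2.3219 bits
- The more "peaked" or concentrated a distribution, the lower its entropy

Entropies:
  H(A) = 2.3219 bits
  H(B) = 1.1099 bits
  H(C) = 2.1560 bits

Ranking: A > C > B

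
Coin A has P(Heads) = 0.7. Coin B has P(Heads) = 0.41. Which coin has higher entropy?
B

For binary distributions, entropy is maximized at p=0.5 and decreases as p moves toward 0 or 1.

H(A) = H(0.7) = 0.8813 bits
H(B) = H(0.41) = 0.9765 bits

Distribution B (p=0.41) is closer to uniform (p=0.5), so it has higher entropy.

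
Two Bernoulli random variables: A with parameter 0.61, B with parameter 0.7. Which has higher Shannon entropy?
A

For binary distributions, entropy is maximized at p=0.5 and decreases as p moves toward 0 or 1.

H(A) = H(0.61) = 0.9648 bits
H(B) = H(0.7) = 0.8813 bits

Distribution A (p=0.61) is closer to uniform (p=0.5), so it has higher entropy.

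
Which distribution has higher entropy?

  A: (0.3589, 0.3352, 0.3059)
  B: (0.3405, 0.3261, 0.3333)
B

Both distributions are close to uniform, making this a harder comparison.

H(A) = 1.5819 bits
H(B) = 1.5847 bits

The distribution closer to uniform has higher entropy.
Answer: B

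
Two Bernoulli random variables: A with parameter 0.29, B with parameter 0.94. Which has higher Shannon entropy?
A

For binary distributions, entropy is maximized at p=0.5 and decreases as p moves toward 0 or 1.

H(A) = H(0.29) = 0.8687 bits
H(B) = H(0.94) = 0.3274 bits

Distribution A (p=0.29) is closer to uniform (p=0.5), so it has higher entropy.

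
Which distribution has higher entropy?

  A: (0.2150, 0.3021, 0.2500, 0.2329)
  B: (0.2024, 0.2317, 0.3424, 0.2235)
A

Both distributions are close to uniform, making this a harder comparison.

H(A) = 1.9881 bits
H(B) = 1.9678 bits

The distribution closer to uniform has higher entropy.
Answer: A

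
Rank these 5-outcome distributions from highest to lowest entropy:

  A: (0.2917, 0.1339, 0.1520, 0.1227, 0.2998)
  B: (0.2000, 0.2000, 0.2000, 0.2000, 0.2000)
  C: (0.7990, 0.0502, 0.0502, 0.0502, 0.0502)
B > A > C

Key insight: Entropy is maximized by uniform distributions and minimized by concentrated distributions.

- Uniform distributions have maximum entropy log₂(5) = 2.3219 bits
- The more "peaked" or concentrated a distribution, the lower its entropy

Entropies:
  H(A) = 2.2124 bits
  H(B) = 2.3219 bits
  H(C) = 1.1259 bits

Ranking: B > A > C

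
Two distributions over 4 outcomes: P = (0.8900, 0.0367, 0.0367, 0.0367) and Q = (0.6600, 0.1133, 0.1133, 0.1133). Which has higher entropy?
Q

P is highly concentrated on one outcome (89%), making it nearly deterministic. Q spreads its mass more evenly (max 66%). The more spread-out distribution has higher entropy: H(P) ≈ 0.674 bits, H(Q) ≈ 1.464 bits.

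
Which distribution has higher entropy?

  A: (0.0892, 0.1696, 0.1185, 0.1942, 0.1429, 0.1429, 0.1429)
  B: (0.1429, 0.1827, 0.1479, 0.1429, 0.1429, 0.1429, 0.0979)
B

Both distributions are close to uniform, making this a harder comparison.

H(A) = 2.7720 bits
H(B) = 2.7884 bits

The distribution closer to uniform has higher entropy.
Answer: B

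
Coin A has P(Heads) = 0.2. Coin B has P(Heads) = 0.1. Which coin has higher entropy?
A

For binary distributions, entropy is maximized at p=0.5 and decreases as p moves toward 0 or 1.

H(A) = H(0.2) = 0.7219 bits
H(B) = H(0.1) = 0.4690 bits

Distribution A (p=0.2) is closer to uniform (p=0.5), so it has higher entropy.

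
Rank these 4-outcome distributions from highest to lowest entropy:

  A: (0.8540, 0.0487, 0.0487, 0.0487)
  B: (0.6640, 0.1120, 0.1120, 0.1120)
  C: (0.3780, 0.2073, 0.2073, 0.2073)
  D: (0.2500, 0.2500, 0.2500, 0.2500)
D > C > B > A

Key insight: Entropy is maximized by uniform distributions and minimized by concentrated distributions.

Entropies:
  H(A) = 0.8311 bits
  H(B) = 1.4535 bits
  H(C) = 1.9425 bits
  H(D) = 2.0000 bits

Ranking: D > C > B > A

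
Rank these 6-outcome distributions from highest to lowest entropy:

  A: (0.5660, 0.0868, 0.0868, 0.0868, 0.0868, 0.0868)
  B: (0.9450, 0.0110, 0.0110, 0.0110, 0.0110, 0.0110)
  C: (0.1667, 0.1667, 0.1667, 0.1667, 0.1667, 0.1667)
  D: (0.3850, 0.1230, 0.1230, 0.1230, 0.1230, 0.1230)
C > D > A > B

Key insight: Entropy is maximized by uniform distributions and minimized by concentrated distributions.

Entropies:
  H(A) = 1.9951 bits
  H(B) = 0.4350 bits
  H(C) = 2.5850 bits
  H(D) = 2.3895 bits

Ranking: C > D > A > B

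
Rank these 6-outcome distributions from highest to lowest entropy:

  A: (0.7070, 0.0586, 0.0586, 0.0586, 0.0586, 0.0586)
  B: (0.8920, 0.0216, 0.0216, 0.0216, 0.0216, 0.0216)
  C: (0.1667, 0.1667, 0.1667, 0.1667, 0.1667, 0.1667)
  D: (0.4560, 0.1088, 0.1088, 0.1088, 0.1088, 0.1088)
C > D > A > B

Key insight: Entropy is maximized by uniform distributions and minimized by concentrated distributions.

Entropies:
  H(A) = 1.5529 bits
  H(B) = 0.7446 bits
  H(C) = 2.5850 bits
  H(D) = 2.2575 bits

Ranking: C > D > A > B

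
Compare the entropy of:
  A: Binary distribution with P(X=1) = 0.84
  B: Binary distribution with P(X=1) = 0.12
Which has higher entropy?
A

For binary distributions, entropy is maximized at p=0.5 and decreases as p moves toward 0 or 1.

H(A) = H(0.84) = 0.6343 bits
H(B) = H(0.12) = 0.5294 bits

Distribution A (p=0.84) is closer to uniform (p=0.5), so it has higher entropy.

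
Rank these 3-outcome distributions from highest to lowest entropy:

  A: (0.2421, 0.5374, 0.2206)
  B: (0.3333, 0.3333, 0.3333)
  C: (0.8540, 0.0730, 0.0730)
B > A > C

Key insight: Entropy is maximized by uniform distributions and minimized by concentrated distributions.

- Uniform distributions have maximum entropy log₂(3) = 1.5850 bits
- The more "peaked" or concentrated a distribution, the lower its entropy

Entropies:
  H(A) = 1.4579 bits
  H(B) = 1.5850 bits
  H(C) = 0.7457 bits

Ranking: B > A > C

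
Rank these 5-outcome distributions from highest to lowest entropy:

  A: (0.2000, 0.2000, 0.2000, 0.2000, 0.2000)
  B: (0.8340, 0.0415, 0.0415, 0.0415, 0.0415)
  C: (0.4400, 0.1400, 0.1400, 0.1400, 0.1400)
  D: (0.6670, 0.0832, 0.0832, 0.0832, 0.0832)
A > C > D > B

Key insight: Entropy is maximized by uniform distributions and minimized by concentrated distributions.

Entropies:
  H(A) = 2.3219 bits
  H(B) = 0.9805 bits
  H(C) = 2.1096 bits
  H(D) = 1.5840 bits

Ranking: A > C > D > B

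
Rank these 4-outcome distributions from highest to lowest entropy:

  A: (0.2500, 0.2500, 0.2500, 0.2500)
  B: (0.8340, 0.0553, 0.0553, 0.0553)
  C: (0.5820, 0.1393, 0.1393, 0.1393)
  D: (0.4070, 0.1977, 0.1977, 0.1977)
A > D > C > B

Key insight: Entropy is maximized by uniform distributions and minimized by concentrated distributions.

Entropies:
  H(A) = 2.0000 bits
  H(B) = 0.9116 bits
  H(C) = 1.6430 bits
  H(D) = 1.9148 bits

Ranking: A > D > C > B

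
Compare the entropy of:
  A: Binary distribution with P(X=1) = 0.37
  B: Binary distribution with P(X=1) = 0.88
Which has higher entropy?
A

For binary distributions, entropy is maximized at p=0.5 and decreases as p moves toward 0 or 1.

H(A) = H(0.37) = 0.9507 bits
H(B) = H(0.88) = 0.5294 bits

Distribution A (p=0.37) is closer to uniform (p=0.5), so it has higher entropy.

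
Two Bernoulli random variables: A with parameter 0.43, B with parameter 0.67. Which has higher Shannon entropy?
A

For binary distributions, entropy is maximized at p=0.5 and decreases as p moves toward 0 or 1.

H(A) = H(0.43) = 0.9858 bits
H(B) = H(0.67) = 0.9149 bits

Distribution A (p=0.43) is closer to uniform (p=0.5), so it has higher entropy.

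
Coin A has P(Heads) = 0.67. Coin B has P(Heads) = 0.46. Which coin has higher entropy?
B

For binary distributions, entropy is maximized at p=0.5 and decreases as p moves toward 0 or 1.

H(A) = H(0.67) = 0.9149 bits
H(B) = H(0.46) = 0.9954 bits

Distribution B (p=0.46) is closer to uniform (p=0.5), so it has higher entropy.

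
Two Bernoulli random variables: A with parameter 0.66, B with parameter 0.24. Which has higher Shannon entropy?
A

For binary distributions, entropy is maximized at p=0.5 and decreases as p moves toward 0 or 1.

H(A) = H(0.66) = 0.9248 bits
H(B) = H(0.24) = 0.7950 bits

Distribution A (p=0.66) is closer to uniform (p=0.5), so it has higher entropy.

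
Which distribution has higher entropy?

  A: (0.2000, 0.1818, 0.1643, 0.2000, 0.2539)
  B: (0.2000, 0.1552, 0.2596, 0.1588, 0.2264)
A

Both distributions are close to uniform, making this a harder comparison.

H(A) = 2.3062 bits
H(B) = 2.2934 bits

The distribution closer to uniform has higher entropy.
Answer: A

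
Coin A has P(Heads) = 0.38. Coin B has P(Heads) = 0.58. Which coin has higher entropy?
B

For binary distributions, entropy is maximized at p=0.5 and decreases as p moves toward 0 or 1.

H(A) = H(0.38) = 0.9580 bits
H(B) = H(0.58) = 0.9815 bits

Distribution B (p=0.58) is closer to uniform (p=0.5), so it has higher entropy.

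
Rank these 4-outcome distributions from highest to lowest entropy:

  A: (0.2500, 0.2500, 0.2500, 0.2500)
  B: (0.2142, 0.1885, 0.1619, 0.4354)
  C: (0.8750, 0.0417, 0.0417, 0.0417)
A > B > C

Key insight: Entropy is maximized by uniform distributions and minimized by concentrated distributions.

- Uniform distributions have maximum entropy log₂(4) = 2.0000 bits
- The more "peaked" or concentrated a distribution, the lower its entropy

Entropies:
  H(A) = 2.0000 bits
  H(B) = 1.8775 bits
  H(C) = 0.7417 bits

Ranking: A > B > C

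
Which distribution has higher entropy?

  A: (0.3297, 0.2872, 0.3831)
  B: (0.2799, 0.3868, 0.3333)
A

Both distributions are close to uniform, making this a harder comparison.

H(A) = 1.5750 bits
H(B) = 1.5725 bits

The distribution closer to uniform has higher entropy.
Answer: A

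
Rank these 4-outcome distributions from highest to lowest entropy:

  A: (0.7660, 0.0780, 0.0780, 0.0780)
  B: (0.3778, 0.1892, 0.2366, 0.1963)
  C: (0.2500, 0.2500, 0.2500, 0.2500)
C > B > A

Key insight: Entropy is maximized by uniform distributions and minimized by concentrated distributions.

- Uniform distributions have maximum entropy log₂(4) = 2.0000 bits
- The more "peaked" or concentrated a distribution, the lower its entropy

Entropies:
  H(A) = 1.1558 bits
  H(B) = 1.9381 bits
  H(C) = 2.0000 bits

Ranking: C > B > A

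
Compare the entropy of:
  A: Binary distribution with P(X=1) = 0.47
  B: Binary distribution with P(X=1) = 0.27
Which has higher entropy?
A

For binary distributions, entropy is maximized at p=0.5 and decreases as p moves toward 0 or 1.

H(A) = H(0.47) = 0.9974 bits
H(B) = H(0.27) = 0.8415 bits

Distribution A (p=0.47) is closer to uniform (p=0.5), so it has higher entropy.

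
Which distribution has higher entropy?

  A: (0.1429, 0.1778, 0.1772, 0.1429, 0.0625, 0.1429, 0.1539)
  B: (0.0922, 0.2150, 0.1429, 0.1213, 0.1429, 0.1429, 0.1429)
B

Both distributions are close to uniform, making this a harder comparison.

H(A) = 2.7541 bits
H(B) = 2.7673 bits

The distribution closer to uniform has higher entropy.
Answer: B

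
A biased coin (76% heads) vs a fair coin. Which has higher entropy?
Fair coin

The fair coin is uniform (p=0.5), maximizing binary entropy at 1 bit. The biased coin has H(0.76) ≈ 0.795 bits — its outcome is more predictable, so its entropy is lower.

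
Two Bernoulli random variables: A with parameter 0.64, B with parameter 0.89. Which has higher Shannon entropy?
A

For binary distributions, entropy is maximized at p=0.5 and decreases as p moves toward 0 or 1.

H(A) = H(0.64) = 0.9427 bits
H(B) = H(0.89) = 0.4999 bits

Distribution A (p=0.64) is closer to uniform (p=0.5), so it has higher entropy.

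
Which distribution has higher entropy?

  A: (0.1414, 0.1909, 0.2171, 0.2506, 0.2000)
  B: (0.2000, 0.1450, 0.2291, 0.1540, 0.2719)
A

Both distributions are close to uniform, making this a harder comparison.

H(A) = 2.2982 bits
H(B) = 2.2819 bits

The distribution closer to uniform has higher entropy.
Answer: A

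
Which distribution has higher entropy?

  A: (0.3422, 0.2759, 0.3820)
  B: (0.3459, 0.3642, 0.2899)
B

Both distributions are close to uniform, making this a harder comparison.

H(A) = 1.5723 bits
H(B) = 1.5784 bits

The distribution closer to uniform has higher entropy.
Answer: B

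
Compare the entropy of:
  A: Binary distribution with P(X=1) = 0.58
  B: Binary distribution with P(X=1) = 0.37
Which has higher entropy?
A

For binary distributions, entropy is maximized at p=0.5 and decreases as p moves toward 0 or 1.

H(A) = H(0.58) = 0.9815 bits
H(B) = H(0.37) = 0.9507 bits

Distribution A (p=0.58) is closer to uniform (p=0.5), so it has higher entropy.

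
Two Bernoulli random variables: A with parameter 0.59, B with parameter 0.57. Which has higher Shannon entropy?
B

For binary distributions, entropy is maximized at p=0.5 and decreases as p moves toward 0 or 1.

H(A) = H(0.59) = 0.9765 bits
H(B) = H(0.57) = 0.9858 bits

Distribution B (p=0.57) is closer to uniform (p=0.5), so it has higher entropy.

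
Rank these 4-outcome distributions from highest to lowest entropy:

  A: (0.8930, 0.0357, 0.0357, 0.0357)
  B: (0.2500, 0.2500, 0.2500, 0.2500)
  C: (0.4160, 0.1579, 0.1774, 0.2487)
B > C > A

Key insight: Entropy is maximized by uniform distributions and minimized by concentrated distributions.

- Uniform distributions have maximum entropy log₂(4) = 2.0000 bits
- The more "peaked" or concentrated a distribution, the lower its entropy

Entropies:
  H(A) = 0.6604 bits
  H(B) = 2.0000 bits
  H(C) = 1.8888 bits

Ranking: B > C > A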